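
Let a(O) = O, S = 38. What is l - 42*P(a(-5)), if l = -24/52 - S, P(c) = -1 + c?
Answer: 2776/13 ≈ 213.54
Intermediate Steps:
l = -500/13 (l = -24/52 - 1*38 = -24*1/52 - 38 = -6/13 - 38 = -500/13 ≈ -38.462)
l - 42*P(a(-5)) = -500/13 - 42*(-1 - 5) = -500/13 - 42*(-6) = -500/13 + 252 = 2776/13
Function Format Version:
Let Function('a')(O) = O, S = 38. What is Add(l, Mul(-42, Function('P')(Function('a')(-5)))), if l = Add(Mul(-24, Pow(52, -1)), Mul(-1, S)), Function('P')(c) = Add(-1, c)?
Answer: Rational(2776, 13) ≈ 213.54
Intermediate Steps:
l = Rational(-500, 13) (l = Add(Mul(-24, Pow(52, -1)), Mul(-1, 38)) = Add(Mul(-24, Rational(1, 52)), -38) = Add(Rational(-6, 13), -38) = Rational(-500, 13) ≈ -38.462)
Add(l, Mul(-42, Function('P')(Function('a')(-5)))) = Add(Rational(-500, 13), Mul(-42, Add(-1, -5))) = Add(Rational(-500, 13), Mul(-42, -6)) = Add(Rational(-500, 13), 252) = Rational(2776, 13)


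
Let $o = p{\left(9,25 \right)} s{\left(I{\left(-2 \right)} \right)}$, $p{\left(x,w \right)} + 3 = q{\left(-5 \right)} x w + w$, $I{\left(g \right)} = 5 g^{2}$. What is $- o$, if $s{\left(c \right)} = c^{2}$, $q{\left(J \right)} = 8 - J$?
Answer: $-1178800$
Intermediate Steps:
$p{\left(x,w \right)} = -3 + w + 13 w x$ ($p{\left(x,w \right)} = -3 + \left(\left(8 - -5\right) x w + w\right) = -3 + \left(\left(8 + 5\right) x w + w\right) = -3 + \left(13 x w + w\right) = -3 + \left(13 w x + w\right) = -3 + \left(w + 13 w x\right) = -3 + w + 13 w x$)
$o = 1178800$ ($o = \left(-3 + 25 + 13 \cdot 25 \cdot 9\right) \left(5 \left(-2\right)^{2}\right)^{2} = \left(-3 + 25 + 2925\right) \left(5 \cdot 4\right)^{2} = 2947 \cdot 20^{2} = 2947 \cdot 400 = 1178800$)
$- o = \left(-1\right) 1178800 = -1178800$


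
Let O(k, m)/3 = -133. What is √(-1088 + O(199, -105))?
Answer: I*√1487 ≈ 38.562*I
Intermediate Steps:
O(k, m) = -399 (O(k, m) = 3*(-133) = -399)
√(-1088 + O(199, -105)) = √(-1088 - 399) = √(-1487) = I*√1487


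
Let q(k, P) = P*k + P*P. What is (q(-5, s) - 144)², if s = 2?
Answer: 22500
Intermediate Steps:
q(k, P) = P² + P*k (q(k, P) = P*k + P² = P² + P*k)
(q(-5, s) - 144)² = (2*(2 - 5) - 144)² = (2*(-3) - 144)² = (-6 - 144)² = (-150)² = 22500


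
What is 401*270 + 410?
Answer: 108680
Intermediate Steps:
401*270 + 410 = 108270 + 410 = 108680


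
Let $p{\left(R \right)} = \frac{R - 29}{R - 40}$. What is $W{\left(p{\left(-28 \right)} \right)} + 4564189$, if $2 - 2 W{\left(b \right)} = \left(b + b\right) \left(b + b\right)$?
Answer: $\frac{10552404031}{2312} \approx 4.5642 \cdot 10^{6}$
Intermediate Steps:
$p{\left(R \right)} = \frac{-29 + R}{-40 + R}$
$W{\left(b \right)} = 1 - 2 b^{2}$ ($W{\left(b \right)} = 1 - \frac{\left(b + b\right) \left(b + b\right)}{2} = 1 - \frac{2 b 2 b}{2} = 1 - \frac{4 b^{2}}{2} = 1 - 2 b^{2}$)
$W{\left(p{\left(-28 \right)} \right)} + 4564189 = \left(1 - 2 \left(\frac{-29 - 28}{-40 - 28}\right)^{2}\right) + 4564189 = \left(1 - 2 \left(\frac{1}{-68} \left(-57\right)\right)^{2}\right) + 4564189 = \left(1 - 2 \left(\left(- \frac{1}{68}\right) \left(-57\right)\right)^{2}\right) + 4564189 = \left(1 - 2 \left(\frac{57}{68}\right)^{2}\right) + 4564189 = \left(1 - \frac{3249}{2312}\right) + 4564189 = - \frac{937}{2312} + 4564189 = \frac{10552404031}{2312}$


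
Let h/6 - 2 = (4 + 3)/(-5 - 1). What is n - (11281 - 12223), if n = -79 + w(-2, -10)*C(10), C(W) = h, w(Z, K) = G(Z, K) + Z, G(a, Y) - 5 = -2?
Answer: 868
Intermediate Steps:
G(a, Y) = 3 (G(a, Y) = 5 - 2 = 3)
w(Z, K) = 3 + Z
h = 5 (h = 12 + 6*((4 + 3)/(-5 - 1)) = 12 + 6*(7/(-6)) = 12 + 6*(7*(-⅙)) = 12 + 6*(-7/6) = 12 - 7 = 5)
C(W) = 5
n = -74 (n = -79 + (3 - 2)*5 = -79 + 1*5 = -79 + 5 = -74)
n - (11281 - 12223) = -74 - (11281 - 12223) = -74 - 1*(-942) = -74 + 942 = 868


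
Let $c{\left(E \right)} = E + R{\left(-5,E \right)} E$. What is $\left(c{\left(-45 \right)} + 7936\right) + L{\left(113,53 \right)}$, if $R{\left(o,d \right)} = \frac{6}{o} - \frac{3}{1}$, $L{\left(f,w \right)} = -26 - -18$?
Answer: $8072$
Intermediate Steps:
$L{\left(f,w \right)} = -8$ ($L{\left(f,w \right)} = -26 + 18 = -8$)
$R{\left(o,d \right)} = -3 + \frac{6}{o}$ ($R{\left(o,d \right)} = \frac{6}{o} - 3 = -3 + \frac{6}{o}$)
$c{\left(E \right)} = - \frac{16 E}{5}$ ($c{\left(E \right)} = E + \left(-3 + \frac{6}{-5}\right) E = E + \left(-3 + 6 \left(- \frac{1}{5}\right)\right) E = E + \left(-3 - \frac{6}{5}\right) E = E - \frac{21 E}{5} = - \frac{16 E}{5}$)
$\left(c{\left(-45 \right)} + 7936\right) + L{\left(113,53 \right)} = \left(\left(- \frac{16}{5}\right) \left(-45\right) + 7936\right) - 8 = \left(144 + 7936\right) - 8 = 8080 - 8 = 8072$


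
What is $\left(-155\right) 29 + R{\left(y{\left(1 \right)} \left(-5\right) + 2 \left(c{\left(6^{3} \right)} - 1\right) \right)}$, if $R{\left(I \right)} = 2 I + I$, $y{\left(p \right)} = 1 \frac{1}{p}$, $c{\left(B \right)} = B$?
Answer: $-3220$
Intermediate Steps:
$y{\left(p \right)} = \frac{1}{p}$
$R{\left(I \right)} = 3 I$
$\left(-155\right) 29 + R{\left(y{\left(1 \right)} \left(-5\right) + 2 \left(c{\left(6^{3} \right)} - 1\right) \right)} = \left(-155\right) 29 + 3 \left(1^{-1} \left(-5\right) + 2 \left(6^{3} - 1\right)\right) = -4495 + 3 \left(1 \left(-5\right) + 2 \left(216 - 1\right)\right) = -4495 + 3 \left(-5 + 2 \cdot 215\right) = -4495 + 3 \left(-5 + 430\right) = -4495 + 3 \cdot 425 = -4495 + 1275 = -3220$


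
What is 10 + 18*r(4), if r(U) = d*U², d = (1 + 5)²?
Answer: 10378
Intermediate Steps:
d = 36 (d = 6² = 36)
r(U) = 36*U²
10 + 18*r(4) = 10 + 18*(36*4²) = 10 + 18*(36*16) = 10 + 18*576 = 10 + 10368 = 10378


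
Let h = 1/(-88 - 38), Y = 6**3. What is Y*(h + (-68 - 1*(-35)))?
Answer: -49908/7 ≈ -7129.7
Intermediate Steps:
Y = 216
h = -1/126 (h = 1/(-126) = -1/126 ≈ -0.0079365)
Y*(h + (-68 - 1*(-35))) = 216*(-1/126 + (-68 - 1*(-35))) = 216*(-1/126 + (-68 + 35)) = 216*(-1/126 - 33) = 216*(-4159/126) = -49908/7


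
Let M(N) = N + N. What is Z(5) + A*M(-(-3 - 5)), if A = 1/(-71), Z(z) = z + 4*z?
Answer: 1759/71 ≈ 24.775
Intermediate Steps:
Z(z) = 5*z
M(N) = 2*N
A = -1/71 ≈ -0.014085
Z(5) + A*M(-(-3 - 5)) = 5*5 - 2*(-(-3 - 5))/71 = 25 - 2*(-1*(-8))/71 = 25 - 2*8/71 = 25 - 1/71*16 = 25 - 16/71 = 1759/71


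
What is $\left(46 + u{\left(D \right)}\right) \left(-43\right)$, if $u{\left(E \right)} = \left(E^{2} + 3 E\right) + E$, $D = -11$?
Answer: $-5289$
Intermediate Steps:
$u{\left(E \right)} = E^{2} + 4 E$
$\left(46 + u{\left(D \right)}\right) \left(-43\right) = \left(46 - 11 \left(4 - 11\right)\right) \left(-43\right) = \left(46 - -77\right) \left(-43\right) = \left(46 + 77\right) \left(-43\right) = 123 \left(-43\right) = -5289$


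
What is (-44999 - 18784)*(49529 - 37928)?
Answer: -739946583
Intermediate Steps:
(-44999 - 18784)*(49529 - 37928) = -63783*11601 = -739946583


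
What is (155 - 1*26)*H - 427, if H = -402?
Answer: -52285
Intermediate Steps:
(155 - 1*26)*H - 427 = (155 - 1*26)*(-402) - 427 = (155 - 26)*(-402) - 427 = 129*(-402) - 427 = -51858 - 427 = -52285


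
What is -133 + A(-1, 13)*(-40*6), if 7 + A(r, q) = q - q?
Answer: 1547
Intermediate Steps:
A(r, q) = -7 (A(r, q) = -7 + (q - q) = -7 + 0 = -7)
-133 + A(-1, 13)*(-40*6) = -133 - (-280)*6 = -133 - 7*(-240) = -133 + 1680 = 1547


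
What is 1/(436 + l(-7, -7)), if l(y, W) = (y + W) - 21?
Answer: 1/401 ≈ 0.0024938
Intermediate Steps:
l(y, W) = -21 + W + y (l(y, W) = (W + y) - 21 = -21 + W + y)
1/(436 + l(-7, -7)) = 1/(436 + (-21 - 7 - 7)) = 1/(436 - 35) = 1/401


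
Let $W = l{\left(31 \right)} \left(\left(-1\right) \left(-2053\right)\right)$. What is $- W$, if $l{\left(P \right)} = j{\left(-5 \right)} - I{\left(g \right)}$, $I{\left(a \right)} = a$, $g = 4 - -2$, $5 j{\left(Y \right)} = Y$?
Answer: $14371$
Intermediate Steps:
$j{\left(Y \right)} = \frac{Y}{5}$
$g = 6$ ($g = 4 + 2 = 6$)
$l{\left(P \right)} = -7$ ($l{\left(P \right)} = \frac{1}{5} \left(-5\right) - 6 = -1 - 6 = -7$)
$W = -14371$ ($W = - 7 \left(\left(-1\right) \left(-2053\right)\right) = \left(-7\right) 2053 = -14371$)
$- W = \left(-1\right) \left(-14371\right) = 14371$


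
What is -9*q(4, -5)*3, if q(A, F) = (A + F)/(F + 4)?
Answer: -27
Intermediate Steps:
q(A, F) = (A + F)/(4 + F)
-9*q(4, -5)*3 = -9*(4 - 5)/(4 - 5)*3 = -9*(-1)/(-1)*3 = -(-9)*(-1)*3 = -9*1*3 = -9*3 = -27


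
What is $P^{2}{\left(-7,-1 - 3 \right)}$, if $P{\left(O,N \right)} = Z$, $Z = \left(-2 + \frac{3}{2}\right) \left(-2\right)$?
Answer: $1$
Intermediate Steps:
$Z = 1$ ($Z = \left(-2 + 3 \cdot \frac{1}{2}\right) \left(-2\right) = \left(-2 + \frac{3}{2}\right) \left(-2\right) = \left(- \frac{1}{2}\right) \left(-2\right) = 1$)
$P{\left(O,N \right)} = 1$
$P^{2}{\left(-7,-1 - 3 \right)} = 1^{2} = 1$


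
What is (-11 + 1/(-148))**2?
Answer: 2653641/21904 ≈ 121.15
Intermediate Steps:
(-11 + 1/(-148))**2 = (-11 - 1/148)**2 = (-1629/148)**2 = 2653641/21904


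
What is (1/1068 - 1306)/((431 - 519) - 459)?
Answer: 1394807/584196 ≈ 2.3876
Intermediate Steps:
(1/1068 - 1306)/((431 - 519) - 459) = (1/1068 - 1306)/(-88 - 459) = -1394807/1068/(-547) = -1394807/1068*(-1/547) = 1394807/584196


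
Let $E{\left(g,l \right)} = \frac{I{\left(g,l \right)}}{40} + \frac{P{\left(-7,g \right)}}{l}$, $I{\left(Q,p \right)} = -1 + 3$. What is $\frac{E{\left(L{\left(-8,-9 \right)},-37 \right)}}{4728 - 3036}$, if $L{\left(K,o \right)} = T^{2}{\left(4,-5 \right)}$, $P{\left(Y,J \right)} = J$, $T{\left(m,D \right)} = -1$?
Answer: $\frac{17}{1252080} \approx 1.3577 \cdot 10^{-5}$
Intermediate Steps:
$I{\left(Q,p \right)} = 2$
$L{\left(K,o \right)} = 1$ ($L{\left(K,o \right)} = \left(-1\right)^{2} = 1$)
$E{\left(g,l \right)} = \frac{1}{20} + \frac{g}{l}$ ($E{\left(g,l \right)} = \frac{2}{40} + \frac{g}{l} = 2 \cdot \frac{1}{40} + \frac{g}{l} = \frac{1}{20} + \frac{g}{l}$)
$\frac{E{\left(L{\left(-8,-9 \right)},-37 \right)}}{4728 - 3036} = \frac{\frac{1}{-37} \left(1 + \frac{1}{20} \left(-37\right)\right)}{4728 - 3036} = \frac{\left(- \frac{1}{37}\right) \left(1 - \frac{37}{20}\right)}{1692} = \left(- \frac{1}{37}\right) \left(- \frac{17}{20}\right) \frac{1}{1692} = \frac{17}{740} \cdot \frac{1}{1692} = \frac{17}{1252080}$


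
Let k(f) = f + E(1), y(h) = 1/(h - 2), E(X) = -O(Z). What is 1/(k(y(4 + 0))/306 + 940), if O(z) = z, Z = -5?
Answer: 612/575291 ≈ 0.0010638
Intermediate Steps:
E(X) = 5 (E(X) = -1*(-5) = 5)
y(h) = 1/(-2 + h)
k(f) = 5 + f (k(f) = f + 5 = 5 + f)
1/(k(y(4 + 0))/306 + 940) = 1/((5 + 1/(-2 + (4 + 0)))/306 + 940) = 1/((5 + 1/(-2 + 4))*(1/306) + 940) = 1/((5 + 1/2)*(1/306) + 940) = 1/((11/2)*(1/306) + 940) = 1/(11/612 + 940) = 1/(575291/612) = 612/575291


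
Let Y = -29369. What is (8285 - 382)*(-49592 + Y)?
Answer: -624028783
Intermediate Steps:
(8285 - 382)*(-49592 + Y) = (8285 - 382)*(-49592 - 29369) = 7903*(-78961) = -624028783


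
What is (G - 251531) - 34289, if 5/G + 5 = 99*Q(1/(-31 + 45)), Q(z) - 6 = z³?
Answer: -92395027916/323263 ≈ -2.8582e+5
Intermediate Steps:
Q(z) = 6 + z³
G = 2744/323263 (G = 5/(-5 + 99*(6 + (1/(-31 + 45))³)) = 5/(-5 + 99*(6 + (1/14)³)) = 5/(-5 + 99*(6 + 1/2744)) = 5/(-5 + 99*(16465/2744)) = 5/(-5 + 1630035/2744) = 5/(1616315/2744) = 5*(2744/1616315) = 2744/323263 ≈ 0.0084884)
(G - 251531) - 34289 = (2744/323263 - 251531) - 34289 = -81310662909/323263 - 34289 = -92395027916/323263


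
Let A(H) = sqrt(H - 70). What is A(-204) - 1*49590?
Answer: -49590 + I*sqrt(274) ≈ -49590.0 + 16.553*I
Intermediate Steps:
A(H) = sqrt(-70 + H)
A(-204) - 1*49590 = sqrt(-70 - 204) - 1*49590 = sqrt(-274) - 49590 = I*sqrt(274) - 49590 = -49590 + I*sqrt(274)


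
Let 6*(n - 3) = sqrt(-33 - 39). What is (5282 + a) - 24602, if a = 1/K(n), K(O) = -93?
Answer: -1796761/93 ≈ -19320.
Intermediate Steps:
n = 3 + I*sqrt(2) (n = 3 + sqrt(-33 - 39)/6 = 3 + sqrt(-72)/6 = 3 + (6*I*sqrt(2))/6 = 3 + I*sqrt(2) ≈ 3.0 + 1.4142*I)
a = -1/93 (a = 1/(-93) = -1/93 ≈ -0.010753)
(5282 + a) - 24602 = (5282 - 1/93) - 24602 = 491225/93 - 24602 = -1796761/93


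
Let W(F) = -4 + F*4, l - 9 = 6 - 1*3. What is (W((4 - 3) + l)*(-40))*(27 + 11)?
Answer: -72960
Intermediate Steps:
l = 12 (l = 9 + (6 - 1*3) = 9 + (6 - 3) = 9 + 3 = 12)
W(F) = -4 + 4*F
(W((4 - 3) + l)*(-40))*(27 + 11) = ((-4 + 4*((4 - 3) + 12))*(-40))*(27 + 11) = ((-4 + 4*(1 + 12))*(-40))*38 = ((-4 + 4*13)*(-40))*38 = ((-4 + 52)*(-40))*38 = (48*(-40))*38 = -1920*38 = -72960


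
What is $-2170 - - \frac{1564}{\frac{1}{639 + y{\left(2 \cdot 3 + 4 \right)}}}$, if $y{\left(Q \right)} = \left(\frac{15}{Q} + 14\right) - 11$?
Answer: $1004264$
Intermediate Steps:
$y{\left(Q \right)} = 3 + \frac{15}{Q}$ ($y{\left(Q \right)} = \left(14 + \frac{15}{Q}\right) - 11 = 3 + \frac{15}{Q}$)
$-2170 - - \frac{1564}{\frac{1}{639 + y{\left(2 \cdot 3 + 4 \right)}}} = -2170 - - \frac{1564}{\frac{1}{639 + \left(3 + \frac{15}{2 \cdot 3 + 4}\right)}} = -2170 - - \frac{1564}{\frac{1}{639 + \left(3 + \frac{15}{6 + 4}\right)}} = -2170 - - \frac{1564}{\frac{1}{639 + \left(3 + \frac{15}{10}\right)}} = -2170 - - \frac{1564}{\frac{1}{639 + \left(3 + 15 \cdot \frac{1}{10}\right)}} = -2170 - - \frac{1564}{\frac{1}{639 + \left(3 + \frac{3}{2}\right)}} = -2170 - - \frac{1564}{\frac{1}{639 + \frac{9}{2}}} = -2170 - - \frac{1564}{\frac{1}{\frac{1287}{2}}} = -2170 - - \frac{1564}{\frac{2}{1287}} = -2170 - \left(-1564\right) \frac{1287}{2} = -2170 - -1006434 = -2170 + 1006434 = 1004264$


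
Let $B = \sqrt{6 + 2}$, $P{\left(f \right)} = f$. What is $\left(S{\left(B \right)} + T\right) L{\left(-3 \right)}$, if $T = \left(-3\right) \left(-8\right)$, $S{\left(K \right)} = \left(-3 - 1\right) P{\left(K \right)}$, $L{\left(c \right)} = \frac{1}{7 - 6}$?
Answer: $24 - 8 \sqrt{2} \approx 12.686$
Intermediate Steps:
$B = 2 \sqrt{2}$ ($B = \sqrt{8} = 2 \sqrt{2} \approx 2.8284$)
$L{\left(c \right)} = 1$ ($L{\left(c \right)} = 1^{-1} = 1$)
$S{\left(K \right)} = - 4 K$ ($S{\left(K \right)} = \left(-3 - 1\right) K = - 4 K$)
$T = 24$
$\left(S{\left(B \right)} + T\right) L{\left(-3 \right)} = \left(- 4 \cdot 2 \sqrt{2} + 24\right) 1 = \left(- 8 \sqrt{2} + 24\right) 1 = \left(24 - 8 \sqrt{2}\right) 1 = 24 - 8 \sqrt{2}$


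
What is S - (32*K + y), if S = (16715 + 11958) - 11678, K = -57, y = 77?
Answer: 18742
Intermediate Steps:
S = 16995 (S = 28673 - 11678 = 16995)
S - (32*K + y) = 16995 - (32*(-57) + 77) = 16995 - (-1824 + 77) = 16995 - 1*(-1747) = 16995 + 1747 = 18742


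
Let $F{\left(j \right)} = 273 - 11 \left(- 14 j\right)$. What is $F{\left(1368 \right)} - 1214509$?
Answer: $-1003564$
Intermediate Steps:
$F{\left(j \right)} = 273 + 154 j$
$F{\left(1368 \right)} - 1214509 = \left(273 + 154 \cdot 1368\right) - 1214509 = \left(273 + 210672\right) - 1214509 = 210945 - 1214509 = -1003564$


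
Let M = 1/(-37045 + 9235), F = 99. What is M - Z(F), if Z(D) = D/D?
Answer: -27811/27810 ≈ -1.0000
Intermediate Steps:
Z(D) = 1
M = -1/27810 (M = 1/(-27810) = -1/27810 ≈ -3.5958e-5)
M - Z(F) = -1/27810 - 1*1 = -1/27810 - 1 = -27811/27810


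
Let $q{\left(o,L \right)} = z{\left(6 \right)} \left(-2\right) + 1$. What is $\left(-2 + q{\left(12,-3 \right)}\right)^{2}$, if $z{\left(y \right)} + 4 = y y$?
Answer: $4225$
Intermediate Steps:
$z{\left(y \right)} = -4 + y^{2}$ ($z{\left(y \right)} = -4 + y y = -4 + y^{2}$)
$q{\left(o,L \right)} = -63$ ($q{\left(o,L \right)} = \left(-4 + 6^{2}\right) \left(-2\right) + 1 = \left(-4 + 36\right) \left(-2\right) + 1 = 32 \left(-2\right) + 1 = -64 + 1 = -63$)
$\left(-2 + q{\left(12,-3 \right)}\right)^{2} = \left(-2 - 63\right)^{2} = \left(-65\right)^{2} = 4225$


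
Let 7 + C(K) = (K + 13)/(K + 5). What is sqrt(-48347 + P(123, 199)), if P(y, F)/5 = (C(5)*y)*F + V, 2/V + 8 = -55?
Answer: I*sqrt(301974379)/21 ≈ 827.5*I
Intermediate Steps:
C(K) = -7 + (13 + K)/(5 + K) (C(K) = -7 + (K + 13)/(K + 5) = -7 + (13 + K)/(5 + K))
V = -2/63 (V = 2/(-8 - 55) = 2/(-63) = 2*(-1/63) = -2/63 ≈ -0.031746)
P(y, F) = -10/63 - 26*F*y (P(y, F) = 5*(((2*(-11 - 3*5)/(5 + 5))*y)*F - 2/63) = 5*(((2*(-11 - 15)/10)*y)*F - 2/63) = 5*(((2*(1/10)*(-26))*y)*F - 2/63) = 5*((-26*y/5)*F - 2/63) = 5*(-26*F*y/5 - 2/63) = 5*(-2/63 - 26*F*y/5) = -10/63 - 26*F*y)
sqrt(-48347 + P(123, 199)) = sqrt(-48347 + (-10/63 - 26*199*123)) = sqrt(-48347 + (-10/63 - 636402)) = sqrt(-48347 - 40093336/63) = sqrt(-43139197/63) = I*sqrt(301974379)/21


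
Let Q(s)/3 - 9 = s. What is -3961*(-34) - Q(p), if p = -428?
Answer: 135931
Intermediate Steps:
Q(s) = 27 + 3*s
-3961*(-34) - Q(p) = -3961*(-34) - (27 + 3*(-428)) = 134674 - (27 - 1284) = 134674 - 1*(-1257) = 134674 + 1257 = 135931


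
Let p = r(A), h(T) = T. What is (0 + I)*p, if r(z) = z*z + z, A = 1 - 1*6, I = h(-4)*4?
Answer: -320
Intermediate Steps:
I = -16 (I = -4*4 = -16)
A = -5 (A = 1 - 6 = -5)
r(z) = z + z**2 (r(z) = z**2 + z = z + z**2)
p = 20 (p = -5*(1 - 5) = -5*(-4) = 20)
(0 + I)*p = (0 - 16)*20 = -16*20 = -320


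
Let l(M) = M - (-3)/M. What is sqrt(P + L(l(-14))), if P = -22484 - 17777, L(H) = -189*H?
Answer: I*sqrt(150298)/2 ≈ 193.84*I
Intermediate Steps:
l(M) = M + 3/M
P = -40261
sqrt(P + L(l(-14))) = sqrt(-40261 - 189*(-14 + 3/(-14))) = sqrt(-40261 - 189*(-14 + 3*(-1/14))) = sqrt(-40261 - 189*(-14 - 3/14)) = sqrt(-40261 - 189*(-199/14)) = sqrt(-40261 + 5373/2) = sqrt(-75149/2) = I*sqrt(150298)/2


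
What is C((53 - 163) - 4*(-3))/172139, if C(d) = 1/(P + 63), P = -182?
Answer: -1/20484541 ≈ -4.8817e-8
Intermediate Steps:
C(d) = -1/119 (C(d) = 1/(-182 + 63) = 1/(-119) = -1/119)
C((53 - 163) - 4*(-3))/172139 = -1/119/172139 = -1/119*1/172139 = -1/20484541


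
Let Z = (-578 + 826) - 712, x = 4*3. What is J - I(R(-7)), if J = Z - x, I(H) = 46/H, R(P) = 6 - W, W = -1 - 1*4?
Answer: -5282/11 ≈ -480.18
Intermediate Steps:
x = 12
W = -5 (W = -1 - 4 = -5)
R(P) = 11 (R(P) = 6 - 1*(-5) = 6 + 5 = 11)
Z = -464 (Z = 248 - 712 = -464)
J = -476 (J = -464 - 1*12 = -464 - 12 = -476)
J - I(R(-7)) = -476 - 46/11 = -5282/11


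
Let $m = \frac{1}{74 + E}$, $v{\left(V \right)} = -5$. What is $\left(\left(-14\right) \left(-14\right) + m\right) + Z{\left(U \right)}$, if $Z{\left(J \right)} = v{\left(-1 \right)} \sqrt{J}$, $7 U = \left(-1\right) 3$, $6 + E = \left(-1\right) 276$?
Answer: $\frac{40767}{208} - \frac{5 i \sqrt{21}}{7} \approx 196.0 - 3.2733 i$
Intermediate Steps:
$E = -282$ ($E = -6 - 276 = -282$)
$U = - \frac{3}{7}$ ($U = \frac{\left(-1\right) 3}{7} = \frac{1}{7} \left(-3\right) = - \frac{3}{7} \approx -0.42857$)
$Z{\left(J \right)} = - 5 \sqrt{J}$
$m = - \frac{1}{208}$ ($m = \frac{1}{74 - 282} = \frac{1}{-208} = - \frac{1}{208} \approx -0.0048077$)
$\left(\left(-14\right) \left(-14\right) + m\right) + Z{\left(U \right)} = \left(\left(-14\right) \left(-14\right) - \frac{1}{208}\right) - 5 \sqrt{- \frac{3}{7}} = \left(196 - \frac{1}{208}\right) - 5 \frac{i \sqrt{21}}{7} = \frac{40767}{208} - \frac{5 i \sqrt{21}}{7}$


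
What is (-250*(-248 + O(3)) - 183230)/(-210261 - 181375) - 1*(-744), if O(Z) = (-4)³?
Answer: 145741207/195818 ≈ 744.27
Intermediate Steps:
O(Z) = -64
(-250*(-248 + O(3)) - 183230)/(-210261 - 181375) - 1*(-744) = (-250*(-248 - 64) - 183230)/(-210261 - 181375) - 1*(-744) = (-250*(-312) - 183230)/(-391636) + 744 = (78000 - 183230)*(-1/391636) + 744 = -105230*(-1/391636) + 744 = 52615/195818 + 744 = 145741207/195818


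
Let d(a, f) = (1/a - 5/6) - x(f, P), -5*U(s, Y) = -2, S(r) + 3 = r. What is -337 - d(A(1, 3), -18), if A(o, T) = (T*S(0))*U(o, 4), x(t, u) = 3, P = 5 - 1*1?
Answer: -2996/9 ≈ -332.89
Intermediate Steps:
S(r) = -3 + r
P = 4 (P = 5 - 1 = 4)
U(s, Y) = ⅖ (U(s, Y) = -⅕*(-2) = ⅖)
A(o, T) = -6*T/5 (A(o, T) = (T*(-3 + 0))*(⅖) = (T*(-3))*(⅖) = -3*T*(⅖) = -6*T/5)
d(a, f) = -23/6 + 1/a (d(a, f) = (1/a - 5/6) - 1*3 = (1/a - 5*⅙) - 3 = (1/a - ⅚) - 3 = (-⅚ + 1/a) - 3 = -23/6 + 1/a)
-337 - d(A(1, 3), -18) = -337 - (-23/6 + 1/(-6/5*3)) = -337 - (-23/6 + 1/(-18/5)) = -337 - (-23/6 - 5/18) = -337 - 1*(-37/9) = -337 + 37/9 = -2996/9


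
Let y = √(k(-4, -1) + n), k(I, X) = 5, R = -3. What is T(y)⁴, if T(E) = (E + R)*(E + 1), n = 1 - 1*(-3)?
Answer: 0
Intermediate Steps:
n = 4 (n = 1 + 3 = 4)
y = 3 (y = √(5 + 4) = √9 = 3)
T(E) = (1 + E)*(-3 + E) (T(E) = (E - 3)*(E + 1) = (-3 + E)*(1 + E) = (1 + E)*(-3 + E))
T(y)⁴ = (-3 + 3² - 2*3)⁴ = (-3 + 9 - 6)⁴ = 0⁴ = 0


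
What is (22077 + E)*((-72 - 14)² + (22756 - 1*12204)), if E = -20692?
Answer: 24857980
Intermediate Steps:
(22077 + E)*((-72 - 14)² + (22756 - 1*12204)) = (22077 - 20692)*((-72 - 14)² + (22756 - 1*12204)) = 1385*((-86)² + (22756 - 12204)) = 1385*(7396 + 10552) = 1385*17948 = 24857980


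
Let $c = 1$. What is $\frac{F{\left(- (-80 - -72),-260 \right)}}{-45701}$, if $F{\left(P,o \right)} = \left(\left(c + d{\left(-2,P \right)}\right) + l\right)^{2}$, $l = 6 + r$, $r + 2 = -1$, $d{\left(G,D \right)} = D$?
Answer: $- \frac{144}{45701} \approx -0.0031509$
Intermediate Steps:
$r = -3$ ($r = -2 - 1 = -3$)
$l = 3$ ($l = 6 - 3 = 3$)
$F{\left(P,o \right)} = \left(4 + P\right)^{2}$ ($F{\left(P,o \right)} = \left(\left(1 + P\right) + 3\right)^{2} = \left(4 + P\right)^{2}$)
$\frac{F{\left(- (-80 - -72),-260 \right)}}{-45701} = \frac{\left(4 - \left(-80 - -72\right)\right)^{2}}{-45701} = \left(4 - \left(-80 + 72\right)\right)^{2} \left(- \frac{1}{45701}\right) = \left(4 - -8\right)^{2} \left(- \frac{1}{45701}\right) = \left(4 + 8\right)^{2} \left(- \frac{1}{45701}\right) = 12^{2} \left(- \frac{1}{45701}\right) = 144 \left(- \frac{1}{45701}\right) = - \frac{144}{45701}$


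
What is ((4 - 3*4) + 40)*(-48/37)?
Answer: -1536/37 ≈ -41.513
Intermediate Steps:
((4 - 3*4) + 40)*(-48/37) = ((4 - 12) + 40)*(-48*1/37) = (-8 + 40)*(-48/37) = 32*(-48/37) = -1536/37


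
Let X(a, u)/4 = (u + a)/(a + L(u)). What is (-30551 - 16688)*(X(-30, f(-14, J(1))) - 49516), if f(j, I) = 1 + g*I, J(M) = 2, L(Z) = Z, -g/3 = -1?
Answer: 2338897368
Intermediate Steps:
g = 3 (g = -3*(-1) = 3)
f(j, I) = 1 + 3*I
X(a, u) = 4 (X(a, u) = 4*((u + a)/(a + u)) = 4*((a + u)/(a + u)) = 4*1 = 4)
(-30551 - 16688)*(X(-30, f(-14, J(1))) - 49516) = (-30551 - 16688)*(4 - 49516) = -47239*(-49512) = 2338897368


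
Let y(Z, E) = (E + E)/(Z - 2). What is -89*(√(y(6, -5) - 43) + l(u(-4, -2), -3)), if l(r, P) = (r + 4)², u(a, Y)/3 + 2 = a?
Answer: -17444 - 89*I*√182/2 ≈ -17444.0 - 600.34*I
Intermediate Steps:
y(Z, E) = 2*E/(-2 + Z) (y(Z, E) = (2*E)/(-2 + Z) = 2*E/(-2 + Z))
u(a, Y) = -6 + 3*a
l(r, P) = (4 + r)²
-89*(√(y(6, -5) - 43) + l(u(-4, -2), -3)) = -89*(√(2*(-5)/(-2 + 6) - 43) + (4 + (-6 + 3*(-4)))²) = -89*(√(2*(-5)/4 - 43) + (4 + (-6 - 12))²) = -89*(√(2*(-5)*(¼) - 43) + (4 - 18)²) = -89*(√(-5/2 - 43) + (-14)²) = -89*(√(-91/2) + 196) = -89*(I*√182/2 + 196) = -89*(196 + I*√182/2) = -17444 - 89*I*√182/2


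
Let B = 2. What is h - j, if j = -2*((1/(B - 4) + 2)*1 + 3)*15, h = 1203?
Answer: 1338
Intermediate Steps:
j = -135 (j = -2*((1/(2 - 4) + 2)*1 + 3)*15 = -2*((1/(-2) + 2)*1 + 3)*15 = -2*((-½ + 2)*1 + 3)*15 = -2*((3/2)*1 + 3)*15 = -2*(3/2 + 3)*15 = -2*9/2*15 = -9*15 = -135)
h - j = 1203 - 1*(-135) = 1203 + 135 = 1338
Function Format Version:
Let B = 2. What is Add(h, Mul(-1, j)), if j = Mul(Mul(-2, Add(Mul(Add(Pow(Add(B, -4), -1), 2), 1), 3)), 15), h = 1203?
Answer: 1338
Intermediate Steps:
j = -135 (j = Mul(Mul(-2, Add(Mul(Add(Pow(Add(2, -4), -1), 2), 1), 3)), 15) = Mul(Mul(-2, Add(Mul(Add(Pow(-2, -1), 2), 1), 3)), 15) = Mul(Mul(-2, Add(Mul(Add(Rational(-1, 2), 2), 1), 3)), 15) = Mul(Mul(-2, Add(Mul(Rational(3, 2), 1), 3)), 15) = Mul(Mul(-2, Add(Rational(3, 2), 3)), 15) = Mul(Mul(-2, Rational(9, 2)), 15) = Mul(-9, 15) = -135)
Add(h, Mul(-1, j)) = Add(1203, Mul(-1, -135)) = Add(1203, 135) = 1338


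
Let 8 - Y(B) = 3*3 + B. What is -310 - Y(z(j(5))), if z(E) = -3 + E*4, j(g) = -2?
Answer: -320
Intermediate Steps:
z(E) = -3 + 4*E
Y(B) = -1 - B (Y(B) = 8 - (3*3 + B) = 8 - (9 + B) = 8 + (-9 - B) = -1 - B)
-310 - Y(z(j(5))) = -310 - (-1 - (-3 + 4*(-2))) = -310 - (-1 - (-3 - 8)) = -310 - (-1 - 1*(-11)) = -310 - (-1 + 11) = -310 - 1*10 = -310 - 10 = -320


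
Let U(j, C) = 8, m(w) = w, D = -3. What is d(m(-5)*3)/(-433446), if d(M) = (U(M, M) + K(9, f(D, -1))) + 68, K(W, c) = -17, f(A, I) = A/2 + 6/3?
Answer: -59/433446 ≈ -0.00013612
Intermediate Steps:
f(A, I) = 2 + A/2 (f(A, I) = A*(1/2) + 6*(1/3) = A/2 + 2 = 2 + A/2)
d(M) = 59 (d(M) = (8 - 17) + 68 = -9 + 68 = 59)
d(m(-5)*3)/(-433446) = 59/(-433446) = 59*(-1/433446) = -59/433446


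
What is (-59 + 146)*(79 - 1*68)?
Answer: 957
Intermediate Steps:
(-59 + 146)*(79 - 1*68) = 87*(79 - 68) = 87*11 = 957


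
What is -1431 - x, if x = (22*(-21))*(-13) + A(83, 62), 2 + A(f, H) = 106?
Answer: -7541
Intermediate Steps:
A(f, H) = 104 (A(f, H) = -2 + 106 = 104)
x = 6110 (x = (22*(-21))*(-13) + 104 = -462*(-13) + 104 = 6006 + 104 = 6110)
-1431 - x = -1431 - 1*6110 = -1431 - 6110 = -7541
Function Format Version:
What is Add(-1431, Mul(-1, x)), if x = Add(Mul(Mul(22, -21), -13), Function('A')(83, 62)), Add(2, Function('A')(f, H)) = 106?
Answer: -7541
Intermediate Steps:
Function('A')(f, H) = 104 (Function('A')(f, H) = Add(-2, 106) = 104)
x = 6110 (x = Add(Mul(Mul(22, -21), -13), 104) = Add(Mul(-462, -13), 104) = Add(6006, 104) = 6110)
Add(-1431, Mul(-1, x)) = Add(-1431, Mul(-1, 6110)) = Add(-1431, -6110) = -7541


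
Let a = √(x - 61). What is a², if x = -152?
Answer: -213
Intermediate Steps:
a = I*√213 (a = √(-152 - 61) = √(-213) = I*√213 ≈ 14.595*I)
a² = (I*√213)² = -213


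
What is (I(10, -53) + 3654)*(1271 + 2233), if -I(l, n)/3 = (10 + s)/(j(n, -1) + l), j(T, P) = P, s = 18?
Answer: 12770912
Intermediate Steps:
I(l, n) = -84/(-1 + l) (I(l, n) = -3*(10 + 18)/(-1 + l) = -84/(-1 + l))
(I(10, -53) + 3654)*(1271 + 2233) = (-84/(-1 + 10) + 3654)*(1271 + 2233) = (-84/9 + 3654)*3504 = (-84*1/9 + 3654)*3504 = (-28/3 + 3654)*3504 = (10934/3)*3504 = 12770912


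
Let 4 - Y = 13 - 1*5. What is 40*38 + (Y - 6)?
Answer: 1510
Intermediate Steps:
Y = -4 (Y = 4 - (13 - 1*5) = 4 - (13 - 5) = 4 - 1*8 = 4 - 8 = -4)
40*38 + (Y - 6) = 40*38 + (-4 - 6) = 1520 - 10 = 1510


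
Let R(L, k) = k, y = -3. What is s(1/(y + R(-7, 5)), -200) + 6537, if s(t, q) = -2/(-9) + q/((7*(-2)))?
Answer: 412745/63 ≈ 6551.5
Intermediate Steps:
s(t, q) = 2/9 - q/14 (s(t, q) = -2*(-⅑) + q/(-14) = 2/9 + q*(-1/14) = 2/9 - q/14)
s(1/(y + R(-7, 5)), -200) + 6537 = (2/9 - 1/14*(-200)) + 6537 = (2/9 + 100/7) + 6537 = 914/63 + 6537 = 412745/63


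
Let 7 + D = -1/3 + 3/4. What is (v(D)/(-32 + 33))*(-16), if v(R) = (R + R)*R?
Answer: -12482/9 ≈ -1386.9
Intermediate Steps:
D = -79/12 (D = -7 + (-1/3 + 3/4) = -7 + 5/12 = -79/12 ≈ -6.5833)
v(R) = 2*R**2 (v(R) = (2*R)*R = 2*R**2)
(v(D)/(-32 + 33))*(-16) = ((2*(-79/12)**2)/(-32 + 33))*(-16) = ((2*(6241/144))/1)*(-16) = ((6241/72)*1)*(-16) = (6241/72)*(-16) = -12482/9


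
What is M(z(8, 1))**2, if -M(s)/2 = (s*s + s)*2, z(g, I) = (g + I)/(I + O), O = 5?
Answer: 225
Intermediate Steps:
z(g, I) = (I + g)/(5 + I) (z(g, I) = (g + I)/(I + 5) = (I + g)/(5 + I))
M(s) = -4*s - 4*s**2 (M(s) = -2*(s*s + s)*2 = -2*(s**2 + s)*2 = -2*(s + s**2)*2 = -2*(2*s + 2*s**2) = -4*s - 4*s**2)
M(z(8, 1))**2 = (-4*(1 + 8)/(5 + 1)*(1 + (1 + 8)/(5 + 1)))**2 = (-4*9/6*(1 + 9/6))**2 = (-4*(1/6)*9*(1 + (1/6)*9))**2 = (-4*3/2*(1 + 3/2))**2 = (-4*3/2*5/2)**2 = (-15)**2 = 225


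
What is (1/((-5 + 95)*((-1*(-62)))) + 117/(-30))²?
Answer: 473541121/31136400 ≈ 15.209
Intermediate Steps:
(1/((-5 + 95)*((-1*(-62)))) + 117/(-30))² = (1/(90*62) + 117*(-1/30))² = ((1/90)*(1/62) - 39/10)² = (1/5580 - 39/10)² = (-21761/5580)² = 473541121/31136400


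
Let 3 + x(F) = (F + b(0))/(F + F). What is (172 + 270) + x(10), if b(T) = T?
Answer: 879/2 ≈ 439.50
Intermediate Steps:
x(F) = -5/2 (x(F) = -3 + (F + 0)/(F + F) = -3 + F/((2*F)) = -3 + F*(1/(2*F)) = -3 + 1/2 = -5/2)
(172 + 270) + x(10) = (172 + 270) - 5/2 = 442 - 5/2 = 879/2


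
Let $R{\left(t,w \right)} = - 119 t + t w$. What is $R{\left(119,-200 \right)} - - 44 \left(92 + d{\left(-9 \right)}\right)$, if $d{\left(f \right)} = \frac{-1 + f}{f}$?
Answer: $- \frac{304777}{9} \approx -33864.0$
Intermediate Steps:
$d{\left(f \right)} = \frac{-1 + f}{f}$
$R{\left(119,-200 \right)} - - 44 \left(92 + d{\left(-9 \right)}\right) = 119 \left(-119 - 200\right) - - 44 \left(92 + \frac{-1 - 9}{-9}\right) = 119 \left(-319\right) - - 44 \left(92 - - \frac{10}{9}\right) = -37961 - - 44 \left(92 + \frac{10}{9}\right) = -37961 - \left(-44\right) \frac{838}{9} = -37961 - - \frac{36872}{9} = -37961 + \frac{36872}{9} = - \frac{304777}{9}$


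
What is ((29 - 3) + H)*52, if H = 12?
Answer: 1976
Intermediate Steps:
((29 - 3) + H)*52 = ((29 - 3) + 12)*52 = (26 + 12)*52 = 38*52 = 1976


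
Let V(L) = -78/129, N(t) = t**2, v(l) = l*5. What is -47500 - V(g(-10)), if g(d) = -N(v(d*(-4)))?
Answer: -2042474/43 ≈ -47499.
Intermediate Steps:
v(l) = 5*l
g(d) = -400*d**2 (g(d) = -(5*(d*(-4)))**2 = -(5*(-4*d))**2 = -(-20*d)**2 = -400*d**2)
V(L) = -26/43 (V(L) = -78*1/129 = -26/43)
-47500 - V(g(-10)) = -47500 - 1*(-26/43) = -47500 + 26/43 = -2042474/43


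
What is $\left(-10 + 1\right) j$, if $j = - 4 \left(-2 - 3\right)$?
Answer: $-180$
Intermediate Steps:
$j = 20$ ($j = \left(-4\right) \left(-5\right) = 20$)
$\left(-10 + 1\right) j = \left(-10 + 1\right) 20 = \left(-9\right) 20 = -180$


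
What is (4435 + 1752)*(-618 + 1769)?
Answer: 7121237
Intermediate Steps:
(4435 + 1752)*(-618 + 1769) = 6187*1151 = 7121237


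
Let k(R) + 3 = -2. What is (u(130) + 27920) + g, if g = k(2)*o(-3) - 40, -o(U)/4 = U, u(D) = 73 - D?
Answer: 27763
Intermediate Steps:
o(U) = -4*U
k(R) = -5 (k(R) = -3 - 2 = -5)
g = -100 (g = -(-20)*(-3) - 40 = -5*12 - 40 = -60 - 40 = -100)
(u(130) + 27920) + g = ((73 - 1*130) + 27920) - 100 = ((73 - 130) + 27920) - 100 = (-57 + 27920) - 100 = 27863 - 100 = 27763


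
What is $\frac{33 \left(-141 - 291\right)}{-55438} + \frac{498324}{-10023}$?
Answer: $- \frac{4580533004}{92609179} \approx -49.461$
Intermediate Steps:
$\frac{33 \left(-141 - 291\right)}{-55438} + \frac{498324}{-10023} = 33 \left(-432\right) \left(- \frac{1}{55438}\right) + 498324 \left(- \frac{1}{10023}\right) = \left(-14256\right) \left(- \frac{1}{55438}\right) - \frac{166108}{3341} = \frac{7128}{27719} - \frac{166108}{3341} = - \frac{4580533004}{92609179}$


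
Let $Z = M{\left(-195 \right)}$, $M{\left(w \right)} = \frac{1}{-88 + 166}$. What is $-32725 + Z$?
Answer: $- \frac{2552549}{78} \approx -32725.0$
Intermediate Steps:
$M{\left(w \right)} = \frac{1}{78}$
$Z = \frac{1}{78} \approx 0.012821$
$-32725 + Z = -32725 + \frac{1}{78} = - \frac{2552549}{78}$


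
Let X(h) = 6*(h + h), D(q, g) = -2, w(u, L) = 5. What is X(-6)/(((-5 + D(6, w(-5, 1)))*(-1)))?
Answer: -72/7 ≈ -10.286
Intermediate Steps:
X(h) = 12*h (X(h) = 6*(2*h) = 12*h)
X(-6)/(((-5 + D(6, w(-5, 1)))*(-1))) = (12*(-6))/(((-5 - 2)*(-1))) = -72/((-7*(-1))) = -72/7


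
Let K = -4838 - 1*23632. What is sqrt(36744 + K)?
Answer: sqrt(8274) ≈ 90.962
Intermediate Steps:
K = -28470 (K = -4838 - 23632 = -28470)
sqrt(36744 + K) = sqrt(36744 - 28470) = sqrt(8274)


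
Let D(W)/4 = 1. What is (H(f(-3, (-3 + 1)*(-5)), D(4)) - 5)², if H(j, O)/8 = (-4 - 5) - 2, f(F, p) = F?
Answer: 8649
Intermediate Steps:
D(W) = 4 (D(W) = 4*1 = 4)
H(j, O) = -88 (H(j, O) = 8*((-4 - 5) - 2) = 8*(-9 - 2) = 8*(-11) = -88)
(H(f(-3, (-3 + 1)*(-5)), D(4)) - 5)² = (-88 - 5)² = (-93)² = 8649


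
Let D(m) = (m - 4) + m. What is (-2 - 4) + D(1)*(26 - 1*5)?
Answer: -48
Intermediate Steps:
D(m) = -4 + 2*m (D(m) = (-4 + m) + m = -4 + 2*m)
(-2 - 4) + D(1)*(26 - 1*5) = (-2 - 4) + (-4 + 2*1)*(26 - 1*5) = -6 + (-4 + 2)*(26 - 5) = -6 - 2*21 = -6 - 42 = -48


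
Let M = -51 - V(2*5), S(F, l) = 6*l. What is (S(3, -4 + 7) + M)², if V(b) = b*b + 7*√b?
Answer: 18179 + 1862*√10 ≈ 24067.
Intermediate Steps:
V(b) = b² + 7*√b
M = -151 - 7*√10 (M = -51 - ((2*5)² + 7*√(2*5)) = -51 - (10² + 7*√10) = -51 - (100 + 7*√10) = -51 + (-100 - 7*√10) = -151 - 7*√10 ≈ -173.14)
(S(3, -4 + 7) + M)² = (6*(-4 + 7) + (-151 - 7*√10))² = (6*3 + (-151 - 7*√10))² = (18 + (-151 - 7*√10))² = (-133 - 7*√10)²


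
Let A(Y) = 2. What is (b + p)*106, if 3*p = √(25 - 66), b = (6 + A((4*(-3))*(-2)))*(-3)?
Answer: -2544 + 106*I*√41/3 ≈ -2544.0 + 226.24*I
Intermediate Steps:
b = -24 (b = (6 + 2)*(-3) = 8*(-3) = -24)
p = I*√41/3 (p = √(25 - 66)/3 = √(-41)/3 = (I*√41)/3 = I*√41/3 ≈ 2.1344*I)
(b + p)*106 = (-24 + I*√41/3)*106 = -2544 + 106*I*√41/3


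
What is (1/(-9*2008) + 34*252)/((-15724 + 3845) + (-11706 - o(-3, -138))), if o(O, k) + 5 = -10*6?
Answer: -30968179/85010688 ≈ -0.36429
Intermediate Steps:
o(O, k) = -65 (o(O, k) = -5 - 10*6 = -5 - 60 = -65)
(1/(-9*2008) + 34*252)/((-15724 + 3845) + (-11706 - o(-3, -138))) = (1/(-9*2008) + 34*252)/((-15724 + 3845) + (-11706 - 1*(-65))) = (1/(-18072) + 8568)/(-11879 + (-11706 + 65)) = (-1/18072 + 8568)/(-11879 - 11641) = (154840895/18072)/(-23520) = (154840895/18072)*(-1/23520) = -30968179/85010688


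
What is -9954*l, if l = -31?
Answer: 308574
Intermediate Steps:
-9954*l = -9954*(-31) = -474*(-651) = 308574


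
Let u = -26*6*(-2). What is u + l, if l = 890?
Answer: 1202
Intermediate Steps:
u = 312 (u = -156*(-2) = 312)
u + l = 312 + 890 = 1202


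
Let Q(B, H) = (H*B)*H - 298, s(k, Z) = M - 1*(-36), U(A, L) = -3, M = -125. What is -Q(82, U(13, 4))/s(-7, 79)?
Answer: 440/89 ≈ 4.9438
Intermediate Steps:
s(k, Z) = -89 (s(k, Z) = -125 - 1*(-36) = -125 + 36 = -89)
Q(B, H) = -298 + B*H² (Q(B, H) = (B*H)*H - 298 = B*H² - 298 = -298 + B*H²)
-Q(82, U(13, 4))/s(-7, 79) = -(-298 + 82*(-3)²)/(-89) = -(-298 + 82*9)*(-1)/89 = -(-298 + 738)*(-1)/89 = -440*(-1)/89 = -1*(-440/89) = 440/89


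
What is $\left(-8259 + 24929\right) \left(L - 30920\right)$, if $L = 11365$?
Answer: $-325981850$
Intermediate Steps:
$\left(-8259 + 24929\right) \left(L - 30920\right) = \left(-8259 + 24929\right) \left(11365 - 30920\right) = 16670 \left(-19555\right) = -325981850$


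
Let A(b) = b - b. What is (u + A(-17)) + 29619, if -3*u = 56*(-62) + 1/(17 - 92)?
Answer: 6924676/225 ≈ 30776.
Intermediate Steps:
A(b) = 0
u = 260401/225 (u = -(56*(-62) + 1/(17 - 92))/3 = -(-3472 + 1/(-75))/3 = -(-3472 - 1/75)/3 = -1/3*(-260401/75) = 260401/225 ≈ 1157.3)
(u + A(-17)) + 29619 = (260401/225 + 0) + 29619 = 260401/225 + 29619 = 6924676/225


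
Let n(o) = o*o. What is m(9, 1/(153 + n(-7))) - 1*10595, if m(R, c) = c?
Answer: -2140189/202 ≈ -10595.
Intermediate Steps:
n(o) = o²
m(9, 1/(153 + n(-7))) - 1*10595 = 1/(153 + (-7)²) - 1*10595 = 1/(153 + 49) - 10595 = 1/202 - 10595 = -2140189/202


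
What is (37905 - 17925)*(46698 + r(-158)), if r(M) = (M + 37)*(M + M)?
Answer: 1696981320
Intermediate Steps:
r(M) = 2*M*(37 + M) (r(M) = (37 + M)*(2*M) = 2*M*(37 + M))
(37905 - 17925)*(46698 + r(-158)) = (37905 - 17925)*(46698 + 2*(-158)*(37 - 158)) = 19980*(46698 + 2*(-158)*(-121)) = 19980*(46698 + 38236) = 19980*84934 = 1696981320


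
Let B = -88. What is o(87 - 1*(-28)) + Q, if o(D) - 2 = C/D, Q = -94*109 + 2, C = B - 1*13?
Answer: -1177931/115 ≈ -10243.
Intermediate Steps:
C = -101 (C = -88 - 1*13 = -88 - 13 = -101)
Q = -10244 (Q = -10246 + 2 = -10244)
o(D) = 2 - 101/D
o(87 - 1*(-28)) + Q = (2 - 101/(87 - 1*(-28))) - 10244 = (2 - 101/(87 + 28)) - 10244 = (2 - 101/115) - 10244 = 129/115 - 10244 = -1177931/115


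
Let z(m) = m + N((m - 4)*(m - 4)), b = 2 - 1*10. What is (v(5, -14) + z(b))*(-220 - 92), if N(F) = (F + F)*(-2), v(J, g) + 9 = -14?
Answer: 189384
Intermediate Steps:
v(J, g) = -23 (v(J, g) = -9 - 14 = -23)
N(F) = -4*F (N(F) = (2*F)*(-2) = -4*F)
b = -8 (b = 2 - 10 = -8)
z(m) = m - 4*(-4 + m)² (z(m) = m - 4*(m - 4)*(m - 4) = m - 4*(-4 + m)*(-4 + m) = m - 4*(-4 + m)²)
(v(5, -14) + z(b))*(-220 - 92) = (-23 + (-8 - 4*(-4 - 8)²))*(-220 - 92) = (-23 + (-8 - 4*(-12)²))*(-312) = (-23 + (-8 - 4*144))*(-312) = (-23 + (-8 - 576))*(-312) = (-23 - 584)*(-312) = -607*(-312) = 189384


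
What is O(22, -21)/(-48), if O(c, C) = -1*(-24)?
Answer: -½ ≈ -0.50000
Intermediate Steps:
O(c, C) = 24
O(22, -21)/(-48) = 24/(-48) = 24*(-1/48) = -½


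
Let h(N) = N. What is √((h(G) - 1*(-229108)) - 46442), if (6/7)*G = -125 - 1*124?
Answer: √729502/2 ≈ 427.05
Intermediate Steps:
G = -581/2 (G = 7*(-125 - 1*124)/6 = 7*(-125 - 124)/6 = (7/6)*(-249) = -581/2 ≈ -290.50)
√((h(G) - 1*(-229108)) - 46442) = √((-581/2 - 1*(-229108)) - 46442) = √((-581/2 + 229108) - 46442) = √(457635/2 - 46442) = √(364751/2) = √729502/2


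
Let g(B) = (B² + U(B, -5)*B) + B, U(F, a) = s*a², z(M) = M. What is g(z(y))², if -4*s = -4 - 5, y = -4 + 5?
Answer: 54289/16 ≈ 3393.1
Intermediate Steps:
y = 1
s = 9/4 (s = -(-4 - 5)/4 = -¼*(-9) = 9/4 ≈ 2.2500)
U(F, a) = 9*a²/4
g(B) = B² + 229*B/4 (g(B) = (B² + ((9/4)*(-5)²)*B) + B = (B² + ((9/4)*25)*B) + B = (B² + 225*B/4) + B = B² + 229*B/4)
g(z(y))² = ((¼)*1*(229 + 4*1))² = ((¼)*1*(229 + 4))² = ((¼)*1*233)² = (233/4)² = 54289/16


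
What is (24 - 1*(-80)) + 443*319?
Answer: 141421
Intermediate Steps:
(24 - 1*(-80)) + 443*319 = (24 + 80) + 141317 = 104 + 141317 = 141421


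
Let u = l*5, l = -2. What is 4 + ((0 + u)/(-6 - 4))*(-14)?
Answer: -10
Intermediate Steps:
u = -10 (u = -2*5 = -10)
4 + ((0 + u)/(-6 - 4))*(-14) = 4 + ((0 - 10)/(-6 - 4))*(-14) = 4 - 10/(-10)*(-14) = 4 - 10*(-⅒)*(-14) = 4 + 1*(-14) = 4 - 14 = -10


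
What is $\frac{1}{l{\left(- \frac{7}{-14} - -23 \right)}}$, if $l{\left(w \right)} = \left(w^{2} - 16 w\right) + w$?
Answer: $\frac{4}{799} \approx 0.0050063$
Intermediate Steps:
$l{\left(w \right)} = w^{2} - 15 w$
$\frac{1}{l{\left(- \frac{7}{-14} - -23 \right)}} = \frac{1}{\left(- \frac{7}{-14} - -23\right) \left(-15 - \left(-23 + \frac{7}{-14}\right)\right)} = \frac{1}{\left(\left(-7\right) \left(- \frac{1}{14}\right) + 23\right) \left(-15 + \left(\left(-7\right) \left(- \frac{1}{14}\right) + 23\right)\right)} = \frac{1}{\left(\frac{1}{2} + 23\right) \left(-15 + \left(\frac{1}{2} + 23\right)\right)} = \frac{1}{\frac{47}{2} \left(-15 + \frac{47}{2}\right)} = \frac{1}{\frac{47}{2} \cdot \frac{17}{2}} = \frac{1}{\frac{799}{4}} = \frac{4}{799}$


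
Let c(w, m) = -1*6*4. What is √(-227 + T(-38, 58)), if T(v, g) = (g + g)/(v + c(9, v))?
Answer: I*√219945/31 ≈ 15.128*I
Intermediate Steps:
c(w, m) = -24 (c(w, m) = -6*4 = -24)
T(v, g) = 2*g/(-24 + v) (T(v, g) = (g + g)/(v - 24) = (2*g)/(-24 + v) = 2*g/(-24 + v))
√(-227 + T(-38, 58)) = √(-227 + 2*58/(-24 - 38)) = √(-227 + 2*58/(-62)) = √(-227 + 2*58*(-1/62)) = √(-227 - 58/31) = √(-7095/31) = I*√219945/31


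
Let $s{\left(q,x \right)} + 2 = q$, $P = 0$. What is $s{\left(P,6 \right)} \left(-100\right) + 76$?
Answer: $276$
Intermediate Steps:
$s{\left(q,x \right)} = -2 + q$
$s{\left(P,6 \right)} \left(-100\right) + 76 = \left(-2 + 0\right) \left(-100\right) + 76 = \left(-2\right) \left(-100\right) + 76 = 200 + 76 = 276$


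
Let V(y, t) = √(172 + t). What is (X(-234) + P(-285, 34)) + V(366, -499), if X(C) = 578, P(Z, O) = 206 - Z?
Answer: 1069 + I*√327 ≈ 1069.0 + 18.083*I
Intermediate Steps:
(X(-234) + P(-285, 34)) + V(366, -499) = (578 + (206 - 1*(-285))) + √(172 - 499) = (578 + (206 + 285)) + √(-327) = (578 + 491) + I*√327 = 1069 + I*√327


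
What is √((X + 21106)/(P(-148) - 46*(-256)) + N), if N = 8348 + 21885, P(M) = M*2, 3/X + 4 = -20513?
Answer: √950868729706775010/5607980 ≈ 173.88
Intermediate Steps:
X = -1/6839 (X = 3/(-4 - 20513) = 3/(-20517) = 3*(-1/20517) = -1/6839 ≈ -0.00014622)
P(M) = 2*M
N = 30233
√((X + 21106)/(P(-148) - 46*(-256)) + N) = √((-1/6839 + 21106)/(2*(-148) - 46*(-256)) + 30233) = √(144343933/(6839*(-296 + 11776)) + 30233) = √((144343933/6839)/11480 + 30233) = √((144343933/6839)*(1/11480) + 30233) = √(144343933/78511720 + 30233) = √(2373789174693/78511720) = √950868729706775010/5607980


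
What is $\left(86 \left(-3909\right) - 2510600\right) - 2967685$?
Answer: $-5814459$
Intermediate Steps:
$\left(86 \left(-3909\right) - 2510600\right) - 2967685 = \left(-336174 - 2510600\right) - 2967685 = -2846774 - 2967685 = -5814459$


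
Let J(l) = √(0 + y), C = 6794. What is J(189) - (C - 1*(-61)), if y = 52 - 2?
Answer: -6855 + 5*√2 ≈ -6847.9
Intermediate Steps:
y = 50
J(l) = 5*√2 (J(l) = √(0 + 50) = √50 = 5*√2)
J(189) - (C - 1*(-61)) = 5*√2 - (6794 - 1*(-61)) = 5*√2 - (6794 + 61) = 5*√2 - 1*6855 = 5*√2 - 6855 = -6855 + 5*√2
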